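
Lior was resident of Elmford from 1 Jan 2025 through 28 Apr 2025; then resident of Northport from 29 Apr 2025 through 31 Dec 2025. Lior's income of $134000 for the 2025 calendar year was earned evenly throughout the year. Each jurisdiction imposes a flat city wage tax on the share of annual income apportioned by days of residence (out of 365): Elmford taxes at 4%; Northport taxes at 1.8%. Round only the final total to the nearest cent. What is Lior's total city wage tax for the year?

$3365.05

Elmford, 1 Jan – 28 Apr 2025: 118 days → $134000 × 4% × 118/365 = $1732.8219
Northport, 29 Apr – 31 Dec 2025: 247 days → $134000 × 1.8% × 247/365 = $1632.2301
Total = $3365.0521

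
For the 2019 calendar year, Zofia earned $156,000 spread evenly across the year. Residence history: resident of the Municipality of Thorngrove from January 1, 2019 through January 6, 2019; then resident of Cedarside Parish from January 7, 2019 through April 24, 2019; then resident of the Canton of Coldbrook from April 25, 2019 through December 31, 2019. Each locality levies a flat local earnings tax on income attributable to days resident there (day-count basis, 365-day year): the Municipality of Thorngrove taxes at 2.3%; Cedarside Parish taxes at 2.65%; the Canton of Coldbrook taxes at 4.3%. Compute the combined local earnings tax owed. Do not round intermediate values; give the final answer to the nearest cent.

The Municipality of Thorngrove, January 1 – January 6, 2019: 6 days → $156,000 × 2.3% × 6/365 = $58.9808
Cedarside Parish, January 7 – April 24, 2019: 108 days → $156,000 × 2.65% × 108/365 = $1,223.2110
The Canton of Coldbrook, April 25 – December 31, 2019: 251 days → $156,000 × 4.3% × 251/365 = $4,612.8986
Total = $5,895.0904

$5,895.09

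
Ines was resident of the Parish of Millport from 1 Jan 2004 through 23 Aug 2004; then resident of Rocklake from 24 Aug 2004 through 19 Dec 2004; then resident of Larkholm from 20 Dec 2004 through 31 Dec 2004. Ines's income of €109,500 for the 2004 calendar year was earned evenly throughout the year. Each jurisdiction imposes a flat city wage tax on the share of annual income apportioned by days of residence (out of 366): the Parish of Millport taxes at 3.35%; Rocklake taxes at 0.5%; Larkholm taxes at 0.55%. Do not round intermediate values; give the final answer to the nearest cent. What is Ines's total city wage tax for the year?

€2,561.58

The Parish of Millport, 1 Jan – 23 Aug 2004: 236 days → €109,500 × 3.35% × 236/366 = €2,365.3197
Rocklake, 24 Aug – 19 Dec 2004: 118 days → €109,500 × 0.5% × 118/366 = €176.5164
Larkholm, 20 Dec – 31 Dec 2004: 12 days → €109,500 × 0.55% × 12/366 = €19.7459
Total = €2,561.5820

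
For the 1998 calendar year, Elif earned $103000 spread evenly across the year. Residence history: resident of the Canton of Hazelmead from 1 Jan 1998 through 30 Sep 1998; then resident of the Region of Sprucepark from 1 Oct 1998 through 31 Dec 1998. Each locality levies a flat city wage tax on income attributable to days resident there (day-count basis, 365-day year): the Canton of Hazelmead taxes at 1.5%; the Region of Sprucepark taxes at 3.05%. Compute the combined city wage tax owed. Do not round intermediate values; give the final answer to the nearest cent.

The Canton of Hazelmead, 1 Jan – 30 Sep 1998: 273 days → $103000 × 1.5% × 273/365 = $1155.5753
The Region of Sprucepark, 1 Oct – 31 Dec 1998: 92 days → $103000 × 3.05% × 92/365 = $791.8301
Total = $1947.4055

$1947.41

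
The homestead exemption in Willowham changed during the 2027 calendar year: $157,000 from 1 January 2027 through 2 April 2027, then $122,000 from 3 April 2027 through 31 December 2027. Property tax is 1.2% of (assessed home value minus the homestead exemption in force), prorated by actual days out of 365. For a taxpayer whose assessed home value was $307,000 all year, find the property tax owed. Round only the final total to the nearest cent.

1 January – 2 April 2027: 92 days, exemption $157,000 → ($307,000 − $157,000) × 1.2% × 92/365 = $453.6986
3 April – 31 December 2027: 273 days, exemption $122,000 → ($307,000 − $122,000) × 1.2% × 273/365 = $1,660.4384
Total = $2,114.1370

$2,114.14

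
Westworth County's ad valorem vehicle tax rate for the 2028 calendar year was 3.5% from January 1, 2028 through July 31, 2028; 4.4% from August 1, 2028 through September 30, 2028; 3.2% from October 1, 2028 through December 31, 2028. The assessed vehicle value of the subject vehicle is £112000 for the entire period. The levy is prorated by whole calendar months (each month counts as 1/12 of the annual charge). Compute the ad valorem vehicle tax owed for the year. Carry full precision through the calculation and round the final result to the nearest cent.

January 1 – July 31, 2028: 7 months at 3.5% → £112000 × 3.5% × 7/12 = £2286.6667
August 1 – September 30, 2028: 2 months at 4.4% → £112000 × 4.4% × 2/12 = £821.3333
October 1 – December 31, 2028: 3 months at 3.2% → £112000 × 3.2% × 3/12 = £896.0000
Total = £4004.0000

£4004.00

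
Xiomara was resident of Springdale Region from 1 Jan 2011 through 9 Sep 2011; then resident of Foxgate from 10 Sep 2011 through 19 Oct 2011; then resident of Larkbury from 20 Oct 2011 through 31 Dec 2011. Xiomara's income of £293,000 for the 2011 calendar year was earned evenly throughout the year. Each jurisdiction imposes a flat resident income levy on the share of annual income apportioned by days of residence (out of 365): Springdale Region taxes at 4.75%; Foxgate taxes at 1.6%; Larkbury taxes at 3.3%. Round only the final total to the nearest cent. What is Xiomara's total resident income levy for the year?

Springdale Region, 1 Jan – 9 Sep 2011: 252 days → £293,000 × 4.75% × 252/365 = £9,608.7945
Foxgate, 10 Sep – 19 Oct 2011: 40 days → £293,000 × 1.6% × 40/365 = £513.7534
Larkbury, 20 Oct – 31 Dec 2011: 73 days → £293,000 × 3.3% × 73/365 = £1,933.8000
Total = £12,056.3479

£12,056.35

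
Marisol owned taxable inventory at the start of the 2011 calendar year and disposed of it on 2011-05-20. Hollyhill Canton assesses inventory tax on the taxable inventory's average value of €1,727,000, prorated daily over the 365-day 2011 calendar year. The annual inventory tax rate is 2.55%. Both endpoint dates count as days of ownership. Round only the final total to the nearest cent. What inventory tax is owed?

Days held (2011-01-01 to 2011-05-20): 140 out of 365
Tax = €1,727,000 × 2.55% × 140/365 = €16,891.4795

€16,891.48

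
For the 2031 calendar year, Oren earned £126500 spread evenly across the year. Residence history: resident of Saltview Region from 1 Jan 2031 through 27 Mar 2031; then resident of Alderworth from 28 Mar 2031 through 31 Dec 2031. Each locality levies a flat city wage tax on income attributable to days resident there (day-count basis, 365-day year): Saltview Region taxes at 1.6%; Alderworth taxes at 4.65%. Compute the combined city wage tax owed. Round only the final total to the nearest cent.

Saltview Region, 1 Jan – 27 Mar 2031: 86 days → £126500 × 1.6% × 86/365 = £476.8877
Alderworth, 28 Mar – 31 Dec 2031: 279 days → £126500 × 4.65% × 279/365 = £4496.2952
Total = £4973.1829

£4973.18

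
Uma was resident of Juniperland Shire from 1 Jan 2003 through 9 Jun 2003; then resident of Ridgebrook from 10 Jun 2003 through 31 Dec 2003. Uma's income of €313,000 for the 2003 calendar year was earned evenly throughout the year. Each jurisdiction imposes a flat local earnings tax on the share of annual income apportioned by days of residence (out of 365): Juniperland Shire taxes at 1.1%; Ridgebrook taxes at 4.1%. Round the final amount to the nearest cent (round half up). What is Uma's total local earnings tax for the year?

€8,716.84

Juniperland Shire, 1 Jan – 9 Jun 2003: 160 days → €313,000 × 1.1% × 160/365 = €1,509.2603
Ridgebrook, 10 Jun – 31 Dec 2003: 205 days → €313,000 × 4.1% × 205/365 = €7,207.5753
Total = €8,716.8356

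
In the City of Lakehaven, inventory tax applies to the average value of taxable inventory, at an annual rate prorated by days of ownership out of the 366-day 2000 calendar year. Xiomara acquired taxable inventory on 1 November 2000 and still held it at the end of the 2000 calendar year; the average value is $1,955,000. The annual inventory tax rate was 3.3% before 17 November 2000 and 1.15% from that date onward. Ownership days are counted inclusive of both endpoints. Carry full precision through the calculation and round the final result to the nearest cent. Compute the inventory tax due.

$5,584.57

1 November – 16 November 2000: 16 days at 3.3% → $1,955,000 × 3.3% × 16/366 = $2,820.3279
17 November – 31 December 2000: 45 days at 1.15% → $1,955,000 × 1.15% × 45/366 = $2,764.2418
Total = $5,584.5697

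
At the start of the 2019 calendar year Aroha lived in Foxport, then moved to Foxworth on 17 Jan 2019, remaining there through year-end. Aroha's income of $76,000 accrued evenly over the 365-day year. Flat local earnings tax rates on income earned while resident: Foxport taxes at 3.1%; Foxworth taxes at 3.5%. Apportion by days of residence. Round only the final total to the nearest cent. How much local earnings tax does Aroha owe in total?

$2,646.67

Foxport, 1 Jan – 16 Jan 2019: 16 days → $76,000 × 3.1% × 16/365 = $103.2767
Foxworth, 17 Jan – 31 Dec 2019: 349 days → $76,000 × 3.5% × 349/365 = $2,543.3973
Total = $2,646.6740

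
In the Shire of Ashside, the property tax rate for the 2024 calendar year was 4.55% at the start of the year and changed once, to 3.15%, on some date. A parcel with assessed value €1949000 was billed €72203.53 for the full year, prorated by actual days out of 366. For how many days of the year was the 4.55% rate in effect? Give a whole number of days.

145 days

Let d = days at the first rate; then 366 − d days at the second rate.
€1949000 × [4.55%·d + 3.15%·(366−d)] / 366 = €72203.53
Solving gives d = 145, so the new rate took effect on 25 May 2024.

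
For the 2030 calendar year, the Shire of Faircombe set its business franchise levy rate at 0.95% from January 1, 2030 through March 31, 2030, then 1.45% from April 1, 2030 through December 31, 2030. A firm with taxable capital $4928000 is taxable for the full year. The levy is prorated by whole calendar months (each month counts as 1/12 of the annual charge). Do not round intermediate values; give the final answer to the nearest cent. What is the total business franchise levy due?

January 1 – March 31, 2030: 3 months at 0.95% → $4928000 × 0.95% × 3/12 = $11704.0000
April 1 – December 31, 2030: 9 months at 1.45% → $4928000 × 1.45% × 9/12 = $53592.0000
Total = $65296.0000

$65296.00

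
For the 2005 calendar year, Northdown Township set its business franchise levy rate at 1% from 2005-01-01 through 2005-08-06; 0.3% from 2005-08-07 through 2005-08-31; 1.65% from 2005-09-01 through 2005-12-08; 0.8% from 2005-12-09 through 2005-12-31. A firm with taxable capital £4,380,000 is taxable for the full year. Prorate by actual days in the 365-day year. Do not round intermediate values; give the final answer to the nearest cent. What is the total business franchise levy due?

2005-01-01 to 2005-08-06: 218 days at 1% → £4,380,000 × 1% × 218/365 = £26,160.0000
2005-08-07 to 2005-08-31: 25 days at 0.3% → £4,380,000 × 0.3% × 25/365 = £900.0000
2005-09-01 to 2005-12-08: 99 days at 1.65% → £4,380,000 × 1.65% × 99/365 = £19,602.0000
2005-12-09 to 2005-12-31: 23 days at 0.8% → £4,380,000 × 0.8% × 23/365 = £2,208.0000
Total = £48,870.0000

£48,870.00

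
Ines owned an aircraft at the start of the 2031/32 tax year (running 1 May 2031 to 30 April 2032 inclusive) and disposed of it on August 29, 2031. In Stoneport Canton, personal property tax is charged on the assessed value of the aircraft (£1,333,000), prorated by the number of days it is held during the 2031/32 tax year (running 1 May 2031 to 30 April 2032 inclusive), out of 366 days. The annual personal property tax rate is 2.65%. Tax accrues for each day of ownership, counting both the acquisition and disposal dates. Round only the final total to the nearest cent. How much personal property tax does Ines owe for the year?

Days held (May 1 – August 29, 2031): 121 out of 366
Tax = £1,333,000 × 2.65% × 121/366 = £11,678.3183

£11,678.32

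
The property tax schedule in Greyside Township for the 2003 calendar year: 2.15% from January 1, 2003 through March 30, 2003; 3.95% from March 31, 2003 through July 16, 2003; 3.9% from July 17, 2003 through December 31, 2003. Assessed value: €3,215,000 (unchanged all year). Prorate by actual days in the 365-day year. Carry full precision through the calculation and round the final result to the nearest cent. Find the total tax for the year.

January 1 – March 30, 2003: 89 days at 2.15% → €3,215,000 × 2.15% × 89/365 = €16,854.5274
March 31 – July 16, 2003: 108 days at 3.95% → €3,215,000 × 3.95% × 108/365 = €37,575.8630
July 17 – December 31, 2003: 168 days at 3.9% → €3,215,000 × 3.9% × 168/365 = €57,711.4521
Total = €112,141.8425

€112,141.84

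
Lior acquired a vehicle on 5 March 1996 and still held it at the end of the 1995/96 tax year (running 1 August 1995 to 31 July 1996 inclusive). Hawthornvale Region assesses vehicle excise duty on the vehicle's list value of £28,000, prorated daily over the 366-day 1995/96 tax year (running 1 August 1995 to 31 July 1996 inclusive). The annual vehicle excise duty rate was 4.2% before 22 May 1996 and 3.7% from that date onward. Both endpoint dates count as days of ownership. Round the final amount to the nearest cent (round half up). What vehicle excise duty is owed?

£451.60

5 March – 21 May 1996: 78 days at 4.2% → £28,000 × 4.2% × 78/366 = £250.6230
22 May – 31 July 1996: 71 days at 3.7% → £28,000 × 3.7% × 71/366 = £200.9727
Total = £451.5956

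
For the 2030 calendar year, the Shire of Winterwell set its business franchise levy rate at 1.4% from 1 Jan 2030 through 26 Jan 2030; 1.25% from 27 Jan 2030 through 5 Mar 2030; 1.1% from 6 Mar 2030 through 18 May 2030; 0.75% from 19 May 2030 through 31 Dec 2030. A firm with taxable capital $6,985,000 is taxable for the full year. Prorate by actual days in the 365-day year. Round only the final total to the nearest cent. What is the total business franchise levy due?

1 Jan – 26 Jan 2030: 26 days at 1.4% → $6,985,000 × 1.4% × 26/365 = $6,965.8630
27 Jan – 5 Mar 2030: 38 days at 1.25% → $6,985,000 × 1.25% × 38/365 = $9,090.0685
6 Mar – 18 May 2030: 74 days at 1.1% → $6,985,000 × 1.1% × 74/365 = $15,577.5068
19 May – 31 Dec 2030: 227 days at 0.75% → $6,985,000 × 0.75% × 227/365 = $32,580.7192
Total = $64,214.1575

$64,214.16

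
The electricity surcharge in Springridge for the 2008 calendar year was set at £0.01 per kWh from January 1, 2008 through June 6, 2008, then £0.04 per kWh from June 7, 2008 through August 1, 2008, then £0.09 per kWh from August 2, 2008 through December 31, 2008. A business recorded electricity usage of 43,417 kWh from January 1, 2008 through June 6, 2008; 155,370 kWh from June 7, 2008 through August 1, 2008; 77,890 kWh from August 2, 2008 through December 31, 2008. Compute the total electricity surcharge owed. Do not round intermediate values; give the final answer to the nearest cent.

January 1 – June 6, 2008: 43,417 kWh at £0.01/kWh → £434.17
June 7 – August 1, 2008: 155,370 kWh at £0.04/kWh → £6214.80
August 2 – December 31, 2008: 77,890 kWh at £0.09/kWh → £7010.10

£13659.07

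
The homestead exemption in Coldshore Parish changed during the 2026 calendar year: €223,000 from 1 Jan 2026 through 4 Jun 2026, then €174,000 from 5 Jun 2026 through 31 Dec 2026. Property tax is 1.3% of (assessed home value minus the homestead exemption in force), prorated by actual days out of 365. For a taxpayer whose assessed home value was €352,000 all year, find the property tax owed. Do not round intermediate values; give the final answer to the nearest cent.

1 Jan – 4 Jun 2026: 155 days, exemption €223,000 → (€352,000 − €223,000) × 1.3% × 155/365 = €712.1507
5 Jun – 31 Dec 2026: 210 days, exemption €174,000 → (€352,000 − €174,000) × 1.3% × 210/365 = €1,331.3425
Total = €2,043.4932

€2,043.49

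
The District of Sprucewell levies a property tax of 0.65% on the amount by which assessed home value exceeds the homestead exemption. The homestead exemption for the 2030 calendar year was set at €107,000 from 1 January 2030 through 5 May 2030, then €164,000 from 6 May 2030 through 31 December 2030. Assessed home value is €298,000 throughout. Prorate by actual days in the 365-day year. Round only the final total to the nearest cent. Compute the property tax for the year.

1 January – 5 May 2030: 125 days, exemption €107,000 → (€298,000 − €107,000) × 0.65% × 125/365 = €425.1712
6 May – 31 December 2030: 240 days, exemption €164,000 → (€298,000 − €164,000) × 0.65% × 240/365 = €572.7123
Total = €997.8836

€997.88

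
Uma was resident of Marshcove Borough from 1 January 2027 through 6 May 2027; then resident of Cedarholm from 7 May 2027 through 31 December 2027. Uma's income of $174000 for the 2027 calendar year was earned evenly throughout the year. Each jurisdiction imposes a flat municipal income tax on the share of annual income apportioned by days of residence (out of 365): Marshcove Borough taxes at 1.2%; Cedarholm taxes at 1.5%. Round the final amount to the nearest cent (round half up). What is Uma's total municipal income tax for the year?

Marshcove Borough, 1 January – 6 May 2027: 126 days → $174000 × 1.2% × 126/365 = $720.7890
Cedarholm, 7 May – 31 December 2027: 239 days → $174000 × 1.5% × 239/365 = $1709.0137
Total = $2429.8027

$2429.80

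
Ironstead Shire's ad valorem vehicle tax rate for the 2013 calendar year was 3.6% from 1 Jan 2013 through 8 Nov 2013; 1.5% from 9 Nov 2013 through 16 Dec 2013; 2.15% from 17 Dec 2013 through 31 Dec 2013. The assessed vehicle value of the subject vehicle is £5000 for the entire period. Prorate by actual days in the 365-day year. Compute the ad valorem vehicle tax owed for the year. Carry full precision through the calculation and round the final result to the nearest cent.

1 Jan – 8 Nov 2013: 312 days at 3.6% → £5000 × 3.6% × 312/365 = £153.8630
9 Nov – 16 Dec 2013: 38 days at 1.5% → £5000 × 1.5% × 38/365 = £7.8082
17 Dec – 31 Dec 2013: 15 days at 2.15% → £5000 × 2.15% × 15/365 = £4.4178
Total = £166.0890

£166.09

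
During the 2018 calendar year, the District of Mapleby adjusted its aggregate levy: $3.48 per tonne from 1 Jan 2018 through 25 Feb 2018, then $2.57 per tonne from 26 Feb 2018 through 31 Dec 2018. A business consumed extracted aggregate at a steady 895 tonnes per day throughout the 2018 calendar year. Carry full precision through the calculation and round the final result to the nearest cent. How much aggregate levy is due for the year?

$885163.95

1 Jan – 25 Feb 2018: 56 days × 895 tonnes/day = 50,120 tonnes at $3.48/tonne → $174417.60
26 Feb – 31 Dec 2018: 309 days × 895 tonnes/day = 276,555 tonnes at $2.57/tonne → $710746.35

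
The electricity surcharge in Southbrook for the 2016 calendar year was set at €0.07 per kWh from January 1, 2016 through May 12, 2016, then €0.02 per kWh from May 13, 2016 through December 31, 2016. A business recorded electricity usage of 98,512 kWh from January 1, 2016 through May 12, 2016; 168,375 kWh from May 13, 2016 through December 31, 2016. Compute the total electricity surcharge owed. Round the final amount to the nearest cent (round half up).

January 1 – May 12, 2016: 98,512 kWh at €0.07/kWh → €6,895.84
May 13 – December 31, 2016: 168,375 kWh at €0.02/kWh → €3,367.50

€10,263.34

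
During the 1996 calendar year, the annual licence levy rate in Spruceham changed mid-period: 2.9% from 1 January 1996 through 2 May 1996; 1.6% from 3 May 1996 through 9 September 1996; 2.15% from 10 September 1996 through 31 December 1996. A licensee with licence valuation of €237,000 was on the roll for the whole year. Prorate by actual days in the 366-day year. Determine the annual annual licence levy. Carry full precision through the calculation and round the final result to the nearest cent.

1 January – 2 May 1996: 123 days at 2.9% → €237,000 × 2.9% × 123/366 = €2,309.7787
3 May – 9 September 1996: 130 days at 1.6% → €237,000 × 1.6% × 130/366 = €1,346.8852
10 September – 31 December 1996: 113 days at 2.15% → €237,000 × 2.15% × 113/366 = €1,573.2008
Total = €5,229.8648

€5,229.86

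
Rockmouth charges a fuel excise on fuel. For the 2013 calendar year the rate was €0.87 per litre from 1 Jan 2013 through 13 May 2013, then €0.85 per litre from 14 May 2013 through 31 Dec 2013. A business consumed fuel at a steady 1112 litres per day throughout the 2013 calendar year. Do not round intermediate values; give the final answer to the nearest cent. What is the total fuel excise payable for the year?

€347955.92

1 Jan – 13 May 2013: 133 days × 1112 litres/day = 147,896 litres at €0.87/litre → €128669.52
14 May – 31 Dec 2013: 232 days × 1112 litres/day = 257,984 litres at €0.85/litre → €219286.40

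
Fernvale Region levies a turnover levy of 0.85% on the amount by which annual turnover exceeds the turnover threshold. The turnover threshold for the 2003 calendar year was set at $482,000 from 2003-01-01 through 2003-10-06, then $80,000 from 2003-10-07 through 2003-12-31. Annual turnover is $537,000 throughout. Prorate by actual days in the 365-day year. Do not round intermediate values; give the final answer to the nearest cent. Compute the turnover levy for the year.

$1,272.60

2003-01-01 to 2003-10-06: 279 days, exemption $482,000 → ($537,000 − $482,000) × 0.85% × 279/365 = $357.3493
2003-10-07 to 2003-12-31: 86 days, exemption $80,000 → ($537,000 − $80,000) × 0.85% × 86/365 = $915.2521
Total = $1,272.6014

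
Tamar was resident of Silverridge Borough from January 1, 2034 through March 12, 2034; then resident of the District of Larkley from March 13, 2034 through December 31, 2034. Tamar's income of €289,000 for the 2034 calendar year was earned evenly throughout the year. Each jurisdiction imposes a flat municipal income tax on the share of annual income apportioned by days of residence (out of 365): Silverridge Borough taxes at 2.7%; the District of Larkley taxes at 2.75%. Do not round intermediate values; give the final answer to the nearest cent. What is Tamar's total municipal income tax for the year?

Silverridge Borough, January 1 – March 12, 2034: 71 days → €289,000 × 2.7% × 71/365 = €1,517.8438
The District of Larkley, March 13 – December 31, 2034: 294 days → €289,000 × 2.75% × 294/365 = €6,401.5479
Total = €7,919.3918

€7,919.39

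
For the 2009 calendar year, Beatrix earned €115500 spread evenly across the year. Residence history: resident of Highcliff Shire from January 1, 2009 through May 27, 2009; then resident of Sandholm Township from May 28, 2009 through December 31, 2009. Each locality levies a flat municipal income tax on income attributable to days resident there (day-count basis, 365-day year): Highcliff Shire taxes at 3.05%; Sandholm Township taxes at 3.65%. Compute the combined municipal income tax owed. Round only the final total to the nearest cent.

€3936.65

Highcliff Shire, January 1 – May 27, 2009: 147 days → €115500 × 3.05% × 147/365 = €1418.7514
Sandholm Township, May 28 – December 31, 2009: 218 days → €115500 × 3.65% × 218/365 = €2517.9000
Total = €3936.6514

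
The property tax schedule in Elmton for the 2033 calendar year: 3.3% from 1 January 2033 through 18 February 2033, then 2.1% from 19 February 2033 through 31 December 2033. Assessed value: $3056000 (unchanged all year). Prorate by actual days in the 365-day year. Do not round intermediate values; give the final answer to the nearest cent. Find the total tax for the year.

1 January – 18 February 2033: 49 days at 3.3% → $3056000 × 3.3% × 49/365 = $13538.4986
19 February – 31 December 2033: 316 days at 2.1% → $3056000 × 2.1% × 316/365 = $55560.5918
Total = $69099.0904

$69099.09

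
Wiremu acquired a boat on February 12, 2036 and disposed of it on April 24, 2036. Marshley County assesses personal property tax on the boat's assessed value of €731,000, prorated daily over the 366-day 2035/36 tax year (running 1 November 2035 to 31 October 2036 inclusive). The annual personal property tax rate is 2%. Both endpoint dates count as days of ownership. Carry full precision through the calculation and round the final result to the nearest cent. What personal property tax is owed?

Days held (February 12 – April 24, 2036): 73 out of 366
Tax = €731,000 × 2% × 73/366 = €2,916.0109

€2,916.01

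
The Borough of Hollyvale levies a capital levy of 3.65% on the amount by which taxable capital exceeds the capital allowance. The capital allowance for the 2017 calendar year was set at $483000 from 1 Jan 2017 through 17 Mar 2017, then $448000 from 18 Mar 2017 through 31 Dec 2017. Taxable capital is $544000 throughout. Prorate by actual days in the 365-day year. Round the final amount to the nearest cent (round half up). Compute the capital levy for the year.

1 Jan – 17 Mar 2017: 76 days, exemption $483000 → ($544000 − $483000) × 3.65% × 76/365 = $463.6000
18 Mar – 31 Dec 2017: 289 days, exemption $448000 → ($544000 − $448000) × 3.65% × 289/365 = $2774.4000
Total = $3238.0000

$3238.00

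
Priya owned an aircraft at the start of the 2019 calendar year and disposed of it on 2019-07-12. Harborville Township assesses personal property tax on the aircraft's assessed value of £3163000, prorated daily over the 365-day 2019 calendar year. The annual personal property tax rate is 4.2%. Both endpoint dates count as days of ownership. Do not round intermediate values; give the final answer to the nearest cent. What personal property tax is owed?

£70244.60

Days held (2019-01-01 to 2019-07-12): 193 out of 365
Tax = £3163000 × 4.2% × 193/365 = £70244.5973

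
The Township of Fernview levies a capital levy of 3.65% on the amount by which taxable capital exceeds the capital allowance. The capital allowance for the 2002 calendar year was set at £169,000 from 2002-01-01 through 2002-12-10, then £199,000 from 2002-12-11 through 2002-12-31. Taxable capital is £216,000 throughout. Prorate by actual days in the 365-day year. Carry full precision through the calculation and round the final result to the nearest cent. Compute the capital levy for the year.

£1,652.50

2002-01-01 to 2002-12-10: 344 days, exemption £169,000 → (£216,000 − £169,000) × 3.65% × 344/365 = £1,616.8000
2002-12-11 to 2002-12-31: 21 days, exemption £199,000 → (£216,000 − £199,000) × 3.65% × 21/365 = £35.7000
Total = £1,652.5000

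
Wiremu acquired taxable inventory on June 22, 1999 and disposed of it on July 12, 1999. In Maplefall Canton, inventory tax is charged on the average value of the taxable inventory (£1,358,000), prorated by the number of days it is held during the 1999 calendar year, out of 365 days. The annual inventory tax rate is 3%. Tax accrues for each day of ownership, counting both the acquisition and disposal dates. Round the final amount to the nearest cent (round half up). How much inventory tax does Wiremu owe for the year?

Days held (June 22 – July 12, 1999): 21 out of 365
Tax = £1,358,000 × 3% × 21/365 = £2,343.9452

£2,343.95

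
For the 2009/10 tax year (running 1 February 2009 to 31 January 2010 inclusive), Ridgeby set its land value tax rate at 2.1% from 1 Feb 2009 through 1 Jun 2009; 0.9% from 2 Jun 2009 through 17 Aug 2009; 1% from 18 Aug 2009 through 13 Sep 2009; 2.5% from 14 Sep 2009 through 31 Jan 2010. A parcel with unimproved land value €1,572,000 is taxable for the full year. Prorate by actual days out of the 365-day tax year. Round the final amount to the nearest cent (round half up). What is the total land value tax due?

1 Feb – 1 Jun 2009: 121 days at 2.1% → €1,572,000 × 2.1% × 121/365 = €10,943.7041
2 Jun – 17 Aug 2009: 77 days at 0.9% → €1,572,000 × 0.9% × 77/365 = €2,984.6466
18 Aug – 13 Sep 2009: 27 days at 1% → €1,572,000 × 1% × 27/365 = €1,162.8493
14 Sep 2009 – 31 Jan 2010: 140 days at 2.5% → €1,572,000 × 2.5% × 140/365 = €15,073.9726
Total = €30,165.1726

€30,165.17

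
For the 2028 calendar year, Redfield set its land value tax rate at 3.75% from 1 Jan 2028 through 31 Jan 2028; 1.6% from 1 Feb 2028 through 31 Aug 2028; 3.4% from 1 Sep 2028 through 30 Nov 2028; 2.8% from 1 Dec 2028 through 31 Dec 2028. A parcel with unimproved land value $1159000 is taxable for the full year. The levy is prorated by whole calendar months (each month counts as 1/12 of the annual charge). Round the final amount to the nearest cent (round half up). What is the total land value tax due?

1 Jan – 31 Jan 2028: 1 month at 3.75% → $1159000 × 3.75% × 1/12 = $3621.8750
1 Feb – 31 Aug 2028: 7 months at 1.6% → $1159000 × 1.6% × 7/12 = $10817.3333
1 Sep – 30 Nov 2028: 3 months at 3.4% → $1159000 × 3.4% × 3/12 = $9851.5000
1 Dec – 31 Dec 2028: 1 month at 2.8% → $1159000 × 2.8% × 1/12 = $2704.3333
Total = $26995.0417

$26995.04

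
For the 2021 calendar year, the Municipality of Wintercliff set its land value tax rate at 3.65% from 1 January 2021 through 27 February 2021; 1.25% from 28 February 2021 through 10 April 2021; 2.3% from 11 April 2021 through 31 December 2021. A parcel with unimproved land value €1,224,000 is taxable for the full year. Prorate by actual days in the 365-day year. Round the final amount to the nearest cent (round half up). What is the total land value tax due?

€29,298.87

1 January – 27 February 2021: 58 days at 3.65% → €1,224,000 × 3.65% × 58/365 = €7,099.2000
28 February – 10 April 2021: 42 days at 1.25% → €1,224,000 × 1.25% × 42/365 = €1,760.5479
11 April – 31 December 2021: 265 days at 2.3% → €1,224,000 × 2.3% × 265/365 = €20,439.1233
Total = €29,298.8712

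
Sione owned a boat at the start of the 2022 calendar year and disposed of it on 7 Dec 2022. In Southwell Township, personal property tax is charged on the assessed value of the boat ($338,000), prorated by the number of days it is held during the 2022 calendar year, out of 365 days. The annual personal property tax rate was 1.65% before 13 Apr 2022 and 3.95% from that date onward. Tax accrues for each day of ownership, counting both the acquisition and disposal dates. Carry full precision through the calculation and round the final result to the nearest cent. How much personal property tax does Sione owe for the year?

$10,300.67

1 Jan – 12 Apr 2022: 102 days at 1.65% → $338,000 × 1.65% × 102/365 = $1,558.5041
13 Apr – 7 Dec 2022: 239 days at 3.95% → $338,000 × 3.95% × 239/365 = $8,742.1616
Total = $10,300.6658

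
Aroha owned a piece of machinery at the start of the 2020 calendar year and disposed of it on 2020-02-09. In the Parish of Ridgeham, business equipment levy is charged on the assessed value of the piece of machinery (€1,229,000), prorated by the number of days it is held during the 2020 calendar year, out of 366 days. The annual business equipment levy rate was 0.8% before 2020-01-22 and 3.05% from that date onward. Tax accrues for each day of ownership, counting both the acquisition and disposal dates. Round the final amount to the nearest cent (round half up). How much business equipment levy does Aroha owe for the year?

€2,510.05

2020-01-01 to 2020-01-21: 21 days at 0.8% → €1,229,000 × 0.8% × 21/366 = €564.1311
2020-01-22 to 2020-02-09: 19 days at 3.05% → €1,229,000 × 3.05% × 19/366 = €1,945.9167
Total = €2,510.0478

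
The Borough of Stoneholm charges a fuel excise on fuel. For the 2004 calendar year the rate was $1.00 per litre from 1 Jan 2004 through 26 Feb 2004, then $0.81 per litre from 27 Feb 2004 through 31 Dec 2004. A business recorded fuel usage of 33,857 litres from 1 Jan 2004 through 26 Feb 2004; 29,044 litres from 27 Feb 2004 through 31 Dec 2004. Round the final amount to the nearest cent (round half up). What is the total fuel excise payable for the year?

1 Jan – 26 Feb 2004: 33,857 litres at $1.00/litre → $33,857.00
27 Feb – 31 Dec 2004: 29,044 litres at $0.81/litre → $23,525.64

$57,382.64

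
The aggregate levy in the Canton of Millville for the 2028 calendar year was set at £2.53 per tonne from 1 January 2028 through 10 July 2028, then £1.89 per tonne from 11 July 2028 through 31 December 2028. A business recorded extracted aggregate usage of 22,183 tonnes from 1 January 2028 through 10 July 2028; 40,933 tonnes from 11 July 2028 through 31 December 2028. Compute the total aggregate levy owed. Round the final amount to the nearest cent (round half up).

1 January – 10 July 2028: 22,183 tonnes at £2.53/tonne → £56122.99
11 July – 31 December 2028: 40,933 tonnes at £1.89/tonne → £77363.37

£133486.36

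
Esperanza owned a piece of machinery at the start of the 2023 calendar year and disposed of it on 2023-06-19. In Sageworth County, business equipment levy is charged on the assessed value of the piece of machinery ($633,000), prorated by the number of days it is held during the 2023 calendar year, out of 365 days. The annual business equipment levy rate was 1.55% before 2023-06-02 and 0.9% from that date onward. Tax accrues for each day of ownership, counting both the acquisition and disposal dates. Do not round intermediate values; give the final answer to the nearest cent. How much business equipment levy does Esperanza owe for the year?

$4,366.83

2023-01-01 to 2023-06-01: 152 days at 1.55% → $633,000 × 1.55% × 152/365 = $4,085.8849
2023-06-02 to 2023-06-19: 18 days at 0.9% → $633,000 × 0.9% × 18/365 = $280.9479
Total = $4,366.8329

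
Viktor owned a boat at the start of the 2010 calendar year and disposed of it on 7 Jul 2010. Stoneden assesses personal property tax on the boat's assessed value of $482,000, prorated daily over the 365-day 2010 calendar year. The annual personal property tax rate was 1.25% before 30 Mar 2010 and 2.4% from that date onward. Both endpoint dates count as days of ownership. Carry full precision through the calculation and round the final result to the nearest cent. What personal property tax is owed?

1 Jan – 29 Mar 2010: 88 days at 1.25% → $482,000 × 1.25% × 88/365 = $1,452.6027
30 Mar – 7 Jul 2010: 100 days at 2.4% → $482,000 × 2.4% × 100/365 = $3,169.3151
Total = $4,621.9178

$4,621.92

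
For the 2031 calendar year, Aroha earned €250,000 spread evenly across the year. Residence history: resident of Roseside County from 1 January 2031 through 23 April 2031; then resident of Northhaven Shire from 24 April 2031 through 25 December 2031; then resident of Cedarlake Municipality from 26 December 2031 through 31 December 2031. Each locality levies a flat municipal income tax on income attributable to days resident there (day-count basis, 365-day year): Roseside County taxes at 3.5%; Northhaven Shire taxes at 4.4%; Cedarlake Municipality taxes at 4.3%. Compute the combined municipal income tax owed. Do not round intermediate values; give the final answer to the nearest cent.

Roseside County, 1 January – 23 April 2031: 113 days → €250,000 × 3.5% × 113/365 = €2,708.9041
Northhaven Shire, 24 April – 25 December 2031: 246 days → €250,000 × 4.4% × 246/365 = €7,413.6986
Cedarlake Municipality, 26 December – 31 December 2031: 6 days → €250,000 × 4.3% × 6/365 = €176.7123
Total = €10,299.3151

€10,299.32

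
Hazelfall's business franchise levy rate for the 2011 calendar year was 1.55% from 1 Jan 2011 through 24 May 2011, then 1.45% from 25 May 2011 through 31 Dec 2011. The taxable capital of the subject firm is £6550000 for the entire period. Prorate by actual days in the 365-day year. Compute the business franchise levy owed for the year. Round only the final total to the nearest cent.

1 Jan – 24 May 2011: 144 days at 1.55% → £6550000 × 1.55% × 144/365 = £40053.6986
25 May – 31 Dec 2011: 221 days at 1.45% → £6550000 × 1.45% × 221/365 = £57505.4110
Total = £97559.1096

£97559.11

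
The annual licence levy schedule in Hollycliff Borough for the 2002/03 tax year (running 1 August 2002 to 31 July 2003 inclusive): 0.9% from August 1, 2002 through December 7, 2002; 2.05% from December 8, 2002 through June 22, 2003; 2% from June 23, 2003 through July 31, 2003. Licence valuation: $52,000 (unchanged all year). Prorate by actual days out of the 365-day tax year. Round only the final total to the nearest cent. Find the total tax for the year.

$851.87

August 1 – December 7, 2002: 129 days at 0.9% → $52,000 × 0.9% × 129/365 = $165.4027
December 8, 2002 – June 22, 2003: 197 days at 2.05% → $52,000 × 2.05% × 197/365 = $575.3479
June 23 – July 31, 2003: 39 days at 2% → $52,000 × 2% × 39/365 = $111.1233
Total = $851.8740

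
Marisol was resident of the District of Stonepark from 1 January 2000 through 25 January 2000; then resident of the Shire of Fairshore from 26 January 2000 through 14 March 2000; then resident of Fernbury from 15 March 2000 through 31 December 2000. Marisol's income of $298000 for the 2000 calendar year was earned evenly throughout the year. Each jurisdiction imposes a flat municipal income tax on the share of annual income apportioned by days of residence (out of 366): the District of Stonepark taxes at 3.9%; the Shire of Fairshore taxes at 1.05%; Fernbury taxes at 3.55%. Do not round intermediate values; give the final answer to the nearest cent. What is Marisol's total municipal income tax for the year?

$9652.84

The District of Stonepark, 1 January – 25 January 2000: 25 days → $298000 × 3.9% × 25/366 = $793.8525
The Shire of Fairshore, 26 January – 14 March 2000: 49 days → $298000 × 1.05% × 49/366 = $418.9098
Fernbury, 15 March – 31 December 2000: 292 days → $298000 × 3.55% × 292/366 = $8440.0765
Total = $9652.8388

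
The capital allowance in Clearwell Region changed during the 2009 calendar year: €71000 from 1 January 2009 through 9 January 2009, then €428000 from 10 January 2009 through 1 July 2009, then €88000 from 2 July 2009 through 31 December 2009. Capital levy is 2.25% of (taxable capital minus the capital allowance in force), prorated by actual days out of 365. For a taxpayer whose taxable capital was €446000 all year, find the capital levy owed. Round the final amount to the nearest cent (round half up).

€4438.54

1 January – 9 January 2009: 9 days, exemption €71000 → (€446000 − €71000) × 2.25% × 9/365 = €208.0479
10 January – 1 July 2009: 173 days, exemption €428000 → (€446000 − €428000) × 2.25% × 173/365 = €191.9589
2 July – 31 December 2009: 183 days, exemption €88000 → (€446000 − €88000) × 2.25% × 183/365 = €4038.5342
Total = €4438.5411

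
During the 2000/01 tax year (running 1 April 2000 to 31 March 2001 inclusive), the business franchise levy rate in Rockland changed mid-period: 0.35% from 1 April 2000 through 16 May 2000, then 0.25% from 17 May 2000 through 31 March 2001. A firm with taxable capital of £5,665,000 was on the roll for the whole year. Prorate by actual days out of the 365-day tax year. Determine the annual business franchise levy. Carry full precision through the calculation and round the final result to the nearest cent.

1 April – 16 May 2000: 46 days at 0.35% → £5,665,000 × 0.35% × 46/365 = £2,498.8082
17 May 2000 – 31 March 2001: 319 days at 0.25% → £5,665,000 × 0.25% × 319/365 = £12,377.6370
Total = £14,876.4452

£14,876.45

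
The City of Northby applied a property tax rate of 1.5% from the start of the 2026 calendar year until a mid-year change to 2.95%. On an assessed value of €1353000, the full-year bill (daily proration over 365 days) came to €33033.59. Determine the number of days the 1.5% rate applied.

Let d = days at the first rate; then 365 − d days at the second rate.
€1353000 × [1.5%·d + 2.95%·(365−d)] / 365 = €33033.59
Solving gives d = 128, so the new rate took effect on 9 May 2026.

128 days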